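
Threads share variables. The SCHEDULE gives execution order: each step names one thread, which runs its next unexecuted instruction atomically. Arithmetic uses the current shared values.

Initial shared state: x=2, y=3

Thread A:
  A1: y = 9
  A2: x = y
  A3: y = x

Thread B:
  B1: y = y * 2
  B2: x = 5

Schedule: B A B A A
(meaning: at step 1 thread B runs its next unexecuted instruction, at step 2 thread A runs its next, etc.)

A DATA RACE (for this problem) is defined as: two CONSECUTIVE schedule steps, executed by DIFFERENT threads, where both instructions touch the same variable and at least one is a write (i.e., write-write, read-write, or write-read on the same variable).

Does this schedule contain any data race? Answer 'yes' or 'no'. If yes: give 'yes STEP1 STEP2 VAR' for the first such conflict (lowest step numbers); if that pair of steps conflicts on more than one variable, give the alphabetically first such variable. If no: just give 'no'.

Steps 1,2: B(y = y * 2) vs A(y = 9). RACE on y (W-W).
Steps 2,3: A(r=-,w=y) vs B(r=-,w=x). No conflict.
Steps 3,4: B(x = 5) vs A(x = y). RACE on x (W-W).
Steps 4,5: same thread (A). No race.
First conflict at steps 1,2.

Answer: yes 1 2 y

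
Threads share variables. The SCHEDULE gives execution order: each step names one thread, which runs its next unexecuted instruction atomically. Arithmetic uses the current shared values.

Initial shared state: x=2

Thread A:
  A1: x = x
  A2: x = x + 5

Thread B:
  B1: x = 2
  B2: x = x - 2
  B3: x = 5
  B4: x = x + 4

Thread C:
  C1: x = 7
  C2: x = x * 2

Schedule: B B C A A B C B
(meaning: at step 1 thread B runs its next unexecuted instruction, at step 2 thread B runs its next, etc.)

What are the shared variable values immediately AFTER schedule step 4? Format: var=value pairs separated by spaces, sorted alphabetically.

Answer: x=7

Derivation:
Step 1: thread B executes B1 (x = 2). Shared: x=2. PCs: A@0 B@1 C@0
Step 2: thread B executes B2 (x = x - 2). Shared: x=0. PCs: A@0 B@2 C@0
Step 3: thread C executes C1 (x = 7). Shared: x=7. PCs: A@0 B@2 C@1
Step 4: thread A executes A1 (x = x). Shared: x=7. PCs: A@1 B@2 C@1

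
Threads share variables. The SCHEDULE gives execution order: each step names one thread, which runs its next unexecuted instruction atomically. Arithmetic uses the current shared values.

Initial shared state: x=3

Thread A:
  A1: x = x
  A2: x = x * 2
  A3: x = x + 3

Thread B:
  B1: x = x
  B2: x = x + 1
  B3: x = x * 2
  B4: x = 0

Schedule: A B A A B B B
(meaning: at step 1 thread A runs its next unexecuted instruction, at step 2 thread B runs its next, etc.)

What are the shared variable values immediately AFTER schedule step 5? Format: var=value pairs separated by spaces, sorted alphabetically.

Answer: x=10

Derivation:
Step 1: thread A executes A1 (x = x). Shared: x=3. PCs: A@1 B@0
Step 2: thread B executes B1 (x = x). Shared: x=3. PCs: A@1 B@1
Step 3: thread A executes A2 (x = x * 2). Shared: x=6. PCs: A@2 B@1
Step 4: thread A executes A3 (x = x + 3). Shared: x=9. PCs: A@3 B@1
Step 5: thread B executes B2 (x = x + 1). Shared: x=10. PCs: A@3 B@2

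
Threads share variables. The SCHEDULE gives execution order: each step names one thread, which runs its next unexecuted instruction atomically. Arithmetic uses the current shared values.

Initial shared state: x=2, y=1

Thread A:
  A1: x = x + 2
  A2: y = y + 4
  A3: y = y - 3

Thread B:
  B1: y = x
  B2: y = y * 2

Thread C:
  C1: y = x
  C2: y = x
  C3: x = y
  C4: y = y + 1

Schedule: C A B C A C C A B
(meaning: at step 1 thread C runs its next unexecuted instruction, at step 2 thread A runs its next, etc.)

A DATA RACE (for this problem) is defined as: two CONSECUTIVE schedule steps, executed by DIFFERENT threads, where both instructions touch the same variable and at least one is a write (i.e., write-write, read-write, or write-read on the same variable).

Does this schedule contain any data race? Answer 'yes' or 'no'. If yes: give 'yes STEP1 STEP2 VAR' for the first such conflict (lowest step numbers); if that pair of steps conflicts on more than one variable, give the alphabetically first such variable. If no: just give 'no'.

Answer: yes 1 2 x

Derivation:
Steps 1,2: C(y = x) vs A(x = x + 2). RACE on x (R-W).
Steps 2,3: A(x = x + 2) vs B(y = x). RACE on x (W-R).
Steps 3,4: B(y = x) vs C(y = x). RACE on y (W-W).
Steps 4,5: C(y = x) vs A(y = y + 4). RACE on y (W-W).
Steps 5,6: A(y = y + 4) vs C(x = y). RACE on y (W-R).
Steps 6,7: same thread (C). No race.
Steps 7,8: C(y = y + 1) vs A(y = y - 3). RACE on y (W-W).
Steps 8,9: A(y = y - 3) vs B(y = y * 2). RACE on y (W-W).
First conflict at steps 1,2.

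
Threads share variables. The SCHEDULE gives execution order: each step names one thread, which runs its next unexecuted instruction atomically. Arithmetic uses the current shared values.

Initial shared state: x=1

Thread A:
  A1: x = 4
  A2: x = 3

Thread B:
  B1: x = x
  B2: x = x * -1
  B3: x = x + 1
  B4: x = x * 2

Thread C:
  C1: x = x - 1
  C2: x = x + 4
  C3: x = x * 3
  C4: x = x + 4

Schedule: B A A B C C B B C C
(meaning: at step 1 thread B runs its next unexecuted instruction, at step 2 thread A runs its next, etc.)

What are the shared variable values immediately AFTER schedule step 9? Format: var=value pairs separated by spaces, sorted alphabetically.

Step 1: thread B executes B1 (x = x). Shared: x=1. PCs: A@0 B@1 C@0
Step 2: thread A executes A1 (x = 4). Shared: x=4. PCs: A@1 B@1 C@0
Step 3: thread A executes A2 (x = 3). Shared: x=3. PCs: A@2 B@1 C@0
Step 4: thread B executes B2 (x = x * -1). Shared: x=-3. PCs: A@2 B@2 C@0
Step 5: thread C executes C1 (x = x - 1). Shared: x=-4. PCs: A@2 B@2 C@1
Step 6: thread C executes C2 (x = x + 4). Shared: x=0. PCs: A@2 B@2 C@2
Step 7: thread B executes B3 (x = x + 1). Shared: x=1. PCs: A@2 B@3 C@2
Step 8: thread B executes B4 (x = x * 2). Shared: x=2. PCs: A@2 B@4 C@2
Step 9: thread C executes C3 (x = x * 3). Shared: x=6. PCs: A@2 B@4 C@3

Answer: x=6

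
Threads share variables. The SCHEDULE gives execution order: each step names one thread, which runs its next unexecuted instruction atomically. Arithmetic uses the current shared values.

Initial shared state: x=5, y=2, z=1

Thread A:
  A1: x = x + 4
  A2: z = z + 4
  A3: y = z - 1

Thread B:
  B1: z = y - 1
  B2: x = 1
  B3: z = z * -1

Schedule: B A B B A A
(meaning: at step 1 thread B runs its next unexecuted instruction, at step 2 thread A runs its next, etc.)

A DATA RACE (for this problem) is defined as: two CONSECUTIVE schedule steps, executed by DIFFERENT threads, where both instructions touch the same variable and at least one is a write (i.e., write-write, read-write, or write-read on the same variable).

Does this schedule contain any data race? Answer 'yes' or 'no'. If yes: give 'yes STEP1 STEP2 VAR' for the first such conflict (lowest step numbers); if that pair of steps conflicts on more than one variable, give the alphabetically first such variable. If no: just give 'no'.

Steps 1,2: B(r=y,w=z) vs A(r=x,w=x). No conflict.
Steps 2,3: A(x = x + 4) vs B(x = 1). RACE on x (W-W).
Steps 3,4: same thread (B). No race.
Steps 4,5: B(z = z * -1) vs A(z = z + 4). RACE on z (W-W).
Steps 5,6: same thread (A). No race.
First conflict at steps 2,3.

Answer: yes 2 3 x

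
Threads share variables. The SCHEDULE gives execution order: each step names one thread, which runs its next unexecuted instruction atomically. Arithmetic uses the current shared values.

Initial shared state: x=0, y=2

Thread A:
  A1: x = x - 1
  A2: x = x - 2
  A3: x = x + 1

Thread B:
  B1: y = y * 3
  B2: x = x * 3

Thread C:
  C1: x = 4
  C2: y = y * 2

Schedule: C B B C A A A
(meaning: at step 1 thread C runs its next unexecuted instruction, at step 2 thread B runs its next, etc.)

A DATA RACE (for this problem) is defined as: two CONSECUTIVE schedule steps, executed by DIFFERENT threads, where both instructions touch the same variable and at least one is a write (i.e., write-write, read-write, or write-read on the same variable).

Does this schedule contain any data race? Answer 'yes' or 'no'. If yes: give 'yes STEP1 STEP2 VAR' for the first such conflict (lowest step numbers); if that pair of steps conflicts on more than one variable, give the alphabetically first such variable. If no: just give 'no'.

Steps 1,2: C(r=-,w=x) vs B(r=y,w=y). No conflict.
Steps 2,3: same thread (B). No race.
Steps 3,4: B(r=x,w=x) vs C(r=y,w=y). No conflict.
Steps 4,5: C(r=y,w=y) vs A(r=x,w=x). No conflict.
Steps 5,6: same thread (A). No race.
Steps 6,7: same thread (A). No race.

Answer: no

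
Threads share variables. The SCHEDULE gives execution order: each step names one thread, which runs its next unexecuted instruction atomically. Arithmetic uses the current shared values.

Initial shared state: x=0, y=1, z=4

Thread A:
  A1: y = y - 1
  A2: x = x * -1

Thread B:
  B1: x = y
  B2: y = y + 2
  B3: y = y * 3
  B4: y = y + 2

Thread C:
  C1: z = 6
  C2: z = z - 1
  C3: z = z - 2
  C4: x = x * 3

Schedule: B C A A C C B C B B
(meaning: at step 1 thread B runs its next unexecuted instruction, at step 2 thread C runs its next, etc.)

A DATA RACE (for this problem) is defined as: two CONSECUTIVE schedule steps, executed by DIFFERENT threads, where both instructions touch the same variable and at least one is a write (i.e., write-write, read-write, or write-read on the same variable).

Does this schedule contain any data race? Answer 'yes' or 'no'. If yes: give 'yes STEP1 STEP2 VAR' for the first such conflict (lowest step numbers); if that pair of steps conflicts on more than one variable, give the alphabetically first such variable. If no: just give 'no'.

Steps 1,2: B(r=y,w=x) vs C(r=-,w=z). No conflict.
Steps 2,3: C(r=-,w=z) vs A(r=y,w=y). No conflict.
Steps 3,4: same thread (A). No race.
Steps 4,5: A(r=x,w=x) vs C(r=z,w=z). No conflict.
Steps 5,6: same thread (C). No race.
Steps 6,7: C(r=z,w=z) vs B(r=y,w=y). No conflict.
Steps 7,8: B(r=y,w=y) vs C(r=x,w=x). No conflict.
Steps 8,9: C(r=x,w=x) vs B(r=y,w=y). No conflict.
Steps 9,10: same thread (B). No race.

Answer: no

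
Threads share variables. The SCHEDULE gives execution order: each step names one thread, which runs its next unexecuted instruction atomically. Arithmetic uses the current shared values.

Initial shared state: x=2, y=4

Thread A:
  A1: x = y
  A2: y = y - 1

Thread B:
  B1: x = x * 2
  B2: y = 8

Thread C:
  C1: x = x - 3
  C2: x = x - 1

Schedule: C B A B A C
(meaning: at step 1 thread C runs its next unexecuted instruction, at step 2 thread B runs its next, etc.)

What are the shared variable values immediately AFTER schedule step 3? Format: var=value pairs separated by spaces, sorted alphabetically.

Answer: x=4 y=4

Derivation:
Step 1: thread C executes C1 (x = x - 3). Shared: x=-1 y=4. PCs: A@0 B@0 C@1
Step 2: thread B executes B1 (x = x * 2). Shared: x=-2 y=4. PCs: A@0 B@1 C@1
Step 3: thread A executes A1 (x = y). Shared: x=4 y=4. PCs: A@1 B@1 C@1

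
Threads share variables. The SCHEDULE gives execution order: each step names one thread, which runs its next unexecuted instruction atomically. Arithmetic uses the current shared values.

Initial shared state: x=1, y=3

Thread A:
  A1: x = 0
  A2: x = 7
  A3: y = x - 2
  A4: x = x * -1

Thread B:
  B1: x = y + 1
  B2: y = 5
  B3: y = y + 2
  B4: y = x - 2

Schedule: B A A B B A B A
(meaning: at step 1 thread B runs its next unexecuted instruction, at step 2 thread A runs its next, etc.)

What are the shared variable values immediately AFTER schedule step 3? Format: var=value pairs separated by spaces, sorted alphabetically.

Step 1: thread B executes B1 (x = y + 1). Shared: x=4 y=3. PCs: A@0 B@1
Step 2: thread A executes A1 (x = 0). Shared: x=0 y=3. PCs: A@1 B@1
Step 3: thread A executes A2 (x = 7). Shared: x=7 y=3. PCs: A@2 B@1

Answer: x=7 y=3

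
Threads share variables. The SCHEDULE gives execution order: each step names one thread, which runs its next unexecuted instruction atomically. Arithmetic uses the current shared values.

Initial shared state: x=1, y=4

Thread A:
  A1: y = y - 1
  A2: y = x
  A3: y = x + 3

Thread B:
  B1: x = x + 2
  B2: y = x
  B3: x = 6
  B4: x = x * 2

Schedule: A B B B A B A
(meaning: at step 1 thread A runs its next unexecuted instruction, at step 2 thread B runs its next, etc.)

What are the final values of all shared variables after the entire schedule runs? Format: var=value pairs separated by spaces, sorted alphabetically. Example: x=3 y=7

Step 1: thread A executes A1 (y = y - 1). Shared: x=1 y=3. PCs: A@1 B@0
Step 2: thread B executes B1 (x = x + 2). Shared: x=3 y=3. PCs: A@1 B@1
Step 3: thread B executes B2 (y = x). Shared: x=3 y=3. PCs: A@1 B@2
Step 4: thread B executes B3 (x = 6). Shared: x=6 y=3. PCs: A@1 B@3
Step 5: thread A executes A2 (y = x). Shared: x=6 y=6. PCs: A@2 B@3
Step 6: thread B executes B4 (x = x * 2). Shared: x=12 y=6. PCs: A@2 B@4
Step 7: thread A executes A3 (y = x + 3). Shared: x=12 y=15. PCs: A@3 B@4

Answer: x=12 y=15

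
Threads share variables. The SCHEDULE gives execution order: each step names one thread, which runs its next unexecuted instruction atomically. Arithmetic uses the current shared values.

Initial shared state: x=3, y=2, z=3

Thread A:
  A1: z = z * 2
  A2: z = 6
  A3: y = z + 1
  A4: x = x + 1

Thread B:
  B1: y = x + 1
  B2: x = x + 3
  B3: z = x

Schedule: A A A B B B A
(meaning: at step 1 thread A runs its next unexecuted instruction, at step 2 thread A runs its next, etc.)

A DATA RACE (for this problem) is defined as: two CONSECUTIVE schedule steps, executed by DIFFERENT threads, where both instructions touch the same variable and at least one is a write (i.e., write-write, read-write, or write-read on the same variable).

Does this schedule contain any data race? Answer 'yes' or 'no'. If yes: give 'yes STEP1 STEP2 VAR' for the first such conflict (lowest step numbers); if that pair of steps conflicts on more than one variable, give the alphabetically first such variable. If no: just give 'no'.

Steps 1,2: same thread (A). No race.
Steps 2,3: same thread (A). No race.
Steps 3,4: A(y = z + 1) vs B(y = x + 1). RACE on y (W-W).
Steps 4,5: same thread (B). No race.
Steps 5,6: same thread (B). No race.
Steps 6,7: B(z = x) vs A(x = x + 1). RACE on x (R-W).
First conflict at steps 3,4.

Answer: yes 3 4 y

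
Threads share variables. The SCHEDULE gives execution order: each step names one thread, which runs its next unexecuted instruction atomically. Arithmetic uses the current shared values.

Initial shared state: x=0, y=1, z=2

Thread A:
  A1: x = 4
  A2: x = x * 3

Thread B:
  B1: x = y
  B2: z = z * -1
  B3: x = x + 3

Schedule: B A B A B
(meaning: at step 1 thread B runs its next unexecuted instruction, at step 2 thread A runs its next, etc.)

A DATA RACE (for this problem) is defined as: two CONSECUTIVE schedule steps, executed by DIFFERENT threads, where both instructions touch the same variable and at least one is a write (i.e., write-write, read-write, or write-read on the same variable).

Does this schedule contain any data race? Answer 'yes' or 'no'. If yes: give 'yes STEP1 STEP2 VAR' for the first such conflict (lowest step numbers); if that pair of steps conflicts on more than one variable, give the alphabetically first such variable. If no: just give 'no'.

Steps 1,2: B(x = y) vs A(x = 4). RACE on x (W-W).
Steps 2,3: A(r=-,w=x) vs B(r=z,w=z). No conflict.
Steps 3,4: B(r=z,w=z) vs A(r=x,w=x). No conflict.
Steps 4,5: A(x = x * 3) vs B(x = x + 3). RACE on x (W-W).
First conflict at steps 1,2.

Answer: yes 1 2 x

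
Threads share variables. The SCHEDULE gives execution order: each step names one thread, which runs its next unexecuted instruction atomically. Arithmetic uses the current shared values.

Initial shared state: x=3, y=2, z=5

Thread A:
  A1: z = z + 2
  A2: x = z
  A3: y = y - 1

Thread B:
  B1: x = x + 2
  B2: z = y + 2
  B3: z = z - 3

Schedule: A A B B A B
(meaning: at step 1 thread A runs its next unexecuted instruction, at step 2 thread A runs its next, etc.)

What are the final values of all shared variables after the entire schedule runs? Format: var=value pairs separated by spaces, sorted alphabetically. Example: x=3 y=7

Step 1: thread A executes A1 (z = z + 2). Shared: x=3 y=2 z=7. PCs: A@1 B@0
Step 2: thread A executes A2 (x = z). Shared: x=7 y=2 z=7. PCs: A@2 B@0
Step 3: thread B executes B1 (x = x + 2). Shared: x=9 y=2 z=7. PCs: A@2 B@1
Step 4: thread B executes B2 (z = y + 2). Shared: x=9 y=2 z=4. PCs: A@2 B@2
Step 5: thread A executes A3 (y = y - 1). Shared: x=9 y=1 z=4. PCs: A@3 B@2
Step 6: thread B executes B3 (z = z - 3). Shared: x=9 y=1 z=1. PCs: A@3 B@3

Answer: x=9 y=1 z=1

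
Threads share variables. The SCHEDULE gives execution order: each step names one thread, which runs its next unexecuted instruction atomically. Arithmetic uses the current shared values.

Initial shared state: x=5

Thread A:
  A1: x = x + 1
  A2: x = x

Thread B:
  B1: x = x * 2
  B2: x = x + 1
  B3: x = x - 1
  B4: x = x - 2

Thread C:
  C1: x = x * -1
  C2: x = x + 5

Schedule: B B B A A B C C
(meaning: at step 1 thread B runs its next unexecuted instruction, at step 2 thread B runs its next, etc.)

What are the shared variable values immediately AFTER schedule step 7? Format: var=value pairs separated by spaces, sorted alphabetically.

Step 1: thread B executes B1 (x = x * 2). Shared: x=10. PCs: A@0 B@1 C@0
Step 2: thread B executes B2 (x = x + 1). Shared: x=11. PCs: A@0 B@2 C@0
Step 3: thread B executes B3 (x = x - 1). Shared: x=10. PCs: A@0 B@3 C@0
Step 4: thread A executes A1 (x = x + 1). Shared: x=11. PCs: A@1 B@3 C@0
Step 5: thread A executes A2 (x = x). Shared: x=11. PCs: A@2 B@3 C@0
Step 6: thread B executes B4 (x = x - 2). Shared: x=9. PCs: A@2 B@4 C@0
Step 7: thread C executes C1 (x = x * -1). Shared: x=-9. PCs: A@2 B@4 C@1

Answer: x=-9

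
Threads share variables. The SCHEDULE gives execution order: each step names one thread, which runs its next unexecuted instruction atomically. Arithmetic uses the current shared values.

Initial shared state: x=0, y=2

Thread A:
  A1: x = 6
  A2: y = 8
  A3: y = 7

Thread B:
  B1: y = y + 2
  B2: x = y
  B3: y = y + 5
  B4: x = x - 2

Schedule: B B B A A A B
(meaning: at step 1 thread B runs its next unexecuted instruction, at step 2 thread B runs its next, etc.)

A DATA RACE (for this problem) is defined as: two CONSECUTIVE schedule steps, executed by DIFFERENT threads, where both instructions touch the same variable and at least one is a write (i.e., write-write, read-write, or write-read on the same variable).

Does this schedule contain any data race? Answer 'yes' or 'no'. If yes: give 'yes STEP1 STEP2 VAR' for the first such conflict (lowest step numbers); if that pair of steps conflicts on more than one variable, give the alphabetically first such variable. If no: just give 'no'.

Steps 1,2: same thread (B). No race.
Steps 2,3: same thread (B). No race.
Steps 3,4: B(r=y,w=y) vs A(r=-,w=x). No conflict.
Steps 4,5: same thread (A). No race.
Steps 5,6: same thread (A). No race.
Steps 6,7: A(r=-,w=y) vs B(r=x,w=x). No conflict.

Answer: no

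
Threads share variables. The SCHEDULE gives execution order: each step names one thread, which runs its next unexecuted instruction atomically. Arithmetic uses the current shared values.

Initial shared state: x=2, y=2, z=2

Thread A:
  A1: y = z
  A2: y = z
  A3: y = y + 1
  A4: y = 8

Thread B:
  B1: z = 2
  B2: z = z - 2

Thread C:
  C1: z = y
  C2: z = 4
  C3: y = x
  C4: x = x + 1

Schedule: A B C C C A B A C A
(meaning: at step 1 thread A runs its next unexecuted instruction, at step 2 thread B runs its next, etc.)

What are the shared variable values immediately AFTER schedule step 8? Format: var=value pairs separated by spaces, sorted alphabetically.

Answer: x=2 y=5 z=2

Derivation:
Step 1: thread A executes A1 (y = z). Shared: x=2 y=2 z=2. PCs: A@1 B@0 C@0
Step 2: thread B executes B1 (z = 2). Shared: x=2 y=2 z=2. PCs: A@1 B@1 C@0
Step 3: thread C executes C1 (z = y). Shared: x=2 y=2 z=2. PCs: A@1 B@1 C@1
Step 4: thread C executes C2 (z = 4). Shared: x=2 y=2 z=4. PCs: A@1 B@1 C@2
Step 5: thread C executes C3 (y = x). Shared: x=2 y=2 z=4. PCs: A@1 B@1 C@3
Step 6: thread A executes A2 (y = z). Shared: x=2 y=4 z=4. PCs: A@2 B@1 C@3
Step 7: thread B executes B2 (z = z - 2). Shared: x=2 y=4 z=2. PCs: A@2 B@2 C@3
Step 8: thread A executes A3 (y = y + 1). Shared: x=2 y=5 z=2. PCs: A@3 B@2 C@3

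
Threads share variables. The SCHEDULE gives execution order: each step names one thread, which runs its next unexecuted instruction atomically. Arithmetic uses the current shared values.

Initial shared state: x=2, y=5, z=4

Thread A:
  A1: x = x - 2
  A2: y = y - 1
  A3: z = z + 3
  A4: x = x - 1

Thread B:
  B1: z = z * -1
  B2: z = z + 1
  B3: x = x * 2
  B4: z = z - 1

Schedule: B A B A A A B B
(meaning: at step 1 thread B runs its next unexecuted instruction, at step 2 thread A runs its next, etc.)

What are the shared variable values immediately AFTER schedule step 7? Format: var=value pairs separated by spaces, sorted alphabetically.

Answer: x=-2 y=4 z=0

Derivation:
Step 1: thread B executes B1 (z = z * -1). Shared: x=2 y=5 z=-4. PCs: A@0 B@1
Step 2: thread A executes A1 (x = x - 2). Shared: x=0 y=5 z=-4. PCs: A@1 B@1
Step 3: thread B executes B2 (z = z + 1). Shared: x=0 y=5 z=-3. PCs: A@1 B@2
Step 4: thread A executes A2 (y = y - 1). Shared: x=0 y=4 z=-3. PCs: A@2 B@2
Step 5: thread A executes A3 (z = z + 3). Shared: x=0 y=4 z=0. PCs: A@3 B@2
Step 6: thread A executes A4 (x = x - 1). Shared: x=-1 y=4 z=0. PCs: A@4 B@2
Step 7: thread B executes B3 (x = x * 2). Shared: x=-2 y=4 z=0. PCs: A@4 B@3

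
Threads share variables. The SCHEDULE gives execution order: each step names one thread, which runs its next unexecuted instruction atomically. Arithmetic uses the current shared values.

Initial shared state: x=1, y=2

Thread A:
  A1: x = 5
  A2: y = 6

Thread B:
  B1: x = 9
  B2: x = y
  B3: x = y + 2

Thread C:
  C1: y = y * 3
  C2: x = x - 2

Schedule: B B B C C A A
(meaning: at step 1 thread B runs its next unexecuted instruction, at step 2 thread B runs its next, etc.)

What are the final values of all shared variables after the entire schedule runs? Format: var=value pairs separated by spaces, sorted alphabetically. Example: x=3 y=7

Step 1: thread B executes B1 (x = 9). Shared: x=9 y=2. PCs: A@0 B@1 C@0
Step 2: thread B executes B2 (x = y). Shared: x=2 y=2. PCs: A@0 B@2 C@0
Step 3: thread B executes B3 (x = y + 2). Shared: x=4 y=2. PCs: A@0 B@3 C@0
Step 4: thread C executes C1 (y = y * 3). Shared: x=4 y=6. PCs: A@0 B@3 C@1
Step 5: thread C executes C2 (x = x - 2). Shared: x=2 y=6. PCs: A@0 B@3 C@2
Step 6: thread A executes A1 (x = 5). Shared: x=5 y=6. PCs: A@1 B@3 C@2
Step 7: thread A executes A2 (y = 6). Shared: x=5 y=6. PCs: A@2 B@3 C@2

Answer: x=5 y=6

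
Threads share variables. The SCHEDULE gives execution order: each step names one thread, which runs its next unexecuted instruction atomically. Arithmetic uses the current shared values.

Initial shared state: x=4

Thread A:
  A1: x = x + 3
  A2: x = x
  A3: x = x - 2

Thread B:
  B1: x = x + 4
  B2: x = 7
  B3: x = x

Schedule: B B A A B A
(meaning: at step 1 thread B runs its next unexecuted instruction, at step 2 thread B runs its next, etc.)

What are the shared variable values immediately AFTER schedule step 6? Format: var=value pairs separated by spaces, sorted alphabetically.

Answer: x=8

Derivation:
Step 1: thread B executes B1 (x = x + 4). Shared: x=8. PCs: A@0 B@1
Step 2: thread B executes B2 (x = 7). Shared: x=7. PCs: A@0 B@2
Step 3: thread A executes A1 (x = x + 3). Shared: x=10. PCs: A@1 B@2
Step 4: thread A executes A2 (x = x). Shared: x=10. PCs: A@2 B@2
Step 5: thread B executes B3 (x = x). Shared: x=10. PCs: A@2 B@3
Step 6: thread A executes A3 (x = x - 2). Shared: x=8. PCs: A@3 B@3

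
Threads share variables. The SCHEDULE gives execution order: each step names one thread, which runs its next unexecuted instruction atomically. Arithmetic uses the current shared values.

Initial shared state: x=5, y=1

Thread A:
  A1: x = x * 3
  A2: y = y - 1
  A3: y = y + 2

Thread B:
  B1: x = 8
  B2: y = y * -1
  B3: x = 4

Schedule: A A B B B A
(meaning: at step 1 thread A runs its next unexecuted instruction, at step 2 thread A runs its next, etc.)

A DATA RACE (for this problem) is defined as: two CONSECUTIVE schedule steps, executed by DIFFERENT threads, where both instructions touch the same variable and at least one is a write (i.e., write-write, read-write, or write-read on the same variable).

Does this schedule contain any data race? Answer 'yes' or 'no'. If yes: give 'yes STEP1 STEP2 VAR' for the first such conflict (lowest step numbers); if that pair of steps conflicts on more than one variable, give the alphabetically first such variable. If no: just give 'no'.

Steps 1,2: same thread (A). No race.
Steps 2,3: A(r=y,w=y) vs B(r=-,w=x). No conflict.
Steps 3,4: same thread (B). No race.
Steps 4,5: same thread (B). No race.
Steps 5,6: B(r=-,w=x) vs A(r=y,w=y). No conflict.

Answer: no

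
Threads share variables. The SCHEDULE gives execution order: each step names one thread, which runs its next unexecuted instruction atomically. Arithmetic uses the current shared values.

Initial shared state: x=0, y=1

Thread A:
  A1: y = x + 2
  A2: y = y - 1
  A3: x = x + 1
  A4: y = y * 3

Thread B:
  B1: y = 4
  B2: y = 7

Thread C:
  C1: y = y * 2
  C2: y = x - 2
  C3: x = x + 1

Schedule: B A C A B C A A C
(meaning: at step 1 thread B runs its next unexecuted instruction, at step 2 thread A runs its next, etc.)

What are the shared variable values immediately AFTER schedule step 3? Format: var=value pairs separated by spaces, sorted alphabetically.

Step 1: thread B executes B1 (y = 4). Shared: x=0 y=4. PCs: A@0 B@1 C@0
Step 2: thread A executes A1 (y = x + 2). Shared: x=0 y=2. PCs: A@1 B@1 C@0
Step 3: thread C executes C1 (y = y * 2). Shared: x=0 y=4. PCs: A@1 B@1 C@1

Answer: x=0 y=4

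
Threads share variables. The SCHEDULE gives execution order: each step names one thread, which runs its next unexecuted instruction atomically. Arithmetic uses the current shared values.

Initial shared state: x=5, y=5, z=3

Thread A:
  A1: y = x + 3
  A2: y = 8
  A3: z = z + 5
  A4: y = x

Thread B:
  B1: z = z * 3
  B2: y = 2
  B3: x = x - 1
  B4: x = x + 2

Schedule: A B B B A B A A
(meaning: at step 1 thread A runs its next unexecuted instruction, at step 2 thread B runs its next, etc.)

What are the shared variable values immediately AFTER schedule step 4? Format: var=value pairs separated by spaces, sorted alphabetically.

Answer: x=4 y=2 z=9

Derivation:
Step 1: thread A executes A1 (y = x + 3). Shared: x=5 y=8 z=3. PCs: A@1 B@0
Step 2: thread B executes B1 (z = z * 3). Shared: x=5 y=8 z=9. PCs: A@1 B@1
Step 3: thread B executes B2 (y = 2). Shared: x=5 y=2 z=9. PCs: A@1 B@2
Step 4: thread B executes B3 (x = x - 1). Shared: x=4 y=2 z=9. PCs: A@1 B@3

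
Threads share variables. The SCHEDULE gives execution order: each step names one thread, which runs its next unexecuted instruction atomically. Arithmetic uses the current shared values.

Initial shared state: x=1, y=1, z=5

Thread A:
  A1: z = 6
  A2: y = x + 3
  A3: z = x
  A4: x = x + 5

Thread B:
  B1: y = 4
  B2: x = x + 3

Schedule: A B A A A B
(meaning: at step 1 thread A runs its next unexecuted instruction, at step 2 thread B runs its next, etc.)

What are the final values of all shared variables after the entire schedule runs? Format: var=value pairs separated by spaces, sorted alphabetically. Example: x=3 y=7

Step 1: thread A executes A1 (z = 6). Shared: x=1 y=1 z=6. PCs: A@1 B@0
Step 2: thread B executes B1 (y = 4). Shared: x=1 y=4 z=6. PCs: A@1 B@1
Step 3: thread A executes A2 (y = x + 3). Shared: x=1 y=4 z=6. PCs: A@2 B@1
Step 4: thread A executes A3 (z = x). Shared: x=1 y=4 z=1. PCs: A@3 B@1
Step 5: thread A executes A4 (x = x + 5). Shared: x=6 y=4 z=1. PCs: A@4 B@1
Step 6: thread B executes B2 (x = x + 3). Shared: x=9 y=4 z=1. PCs: A@4 B@2

Answer: x=9 y=4 z=1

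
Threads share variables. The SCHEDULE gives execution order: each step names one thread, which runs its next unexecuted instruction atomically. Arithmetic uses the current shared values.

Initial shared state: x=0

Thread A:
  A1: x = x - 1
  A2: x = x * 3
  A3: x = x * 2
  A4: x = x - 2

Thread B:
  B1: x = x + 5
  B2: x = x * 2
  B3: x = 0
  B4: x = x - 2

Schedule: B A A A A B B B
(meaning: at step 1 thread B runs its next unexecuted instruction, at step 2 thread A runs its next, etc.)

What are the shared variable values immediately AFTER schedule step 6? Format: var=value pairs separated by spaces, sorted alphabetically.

Answer: x=44

Derivation:
Step 1: thread B executes B1 (x = x + 5). Shared: x=5. PCs: A@0 B@1
Step 2: thread A executes A1 (x = x - 1). Shared: x=4. PCs: A@1 B@1
Step 3: thread A executes A2 (x = x * 3). Shared: x=12. PCs: A@2 B@1
Step 4: thread A executes A3 (x = x * 2). Shared: x=24. PCs: A@3 B@1
Step 5: thread A executes A4 (x = x - 2). Shared: x=22. PCs: A@4 B@1
Step 6: thread B executes B2 (x = x * 2). Shared: x=44. PCs: A@4 B@2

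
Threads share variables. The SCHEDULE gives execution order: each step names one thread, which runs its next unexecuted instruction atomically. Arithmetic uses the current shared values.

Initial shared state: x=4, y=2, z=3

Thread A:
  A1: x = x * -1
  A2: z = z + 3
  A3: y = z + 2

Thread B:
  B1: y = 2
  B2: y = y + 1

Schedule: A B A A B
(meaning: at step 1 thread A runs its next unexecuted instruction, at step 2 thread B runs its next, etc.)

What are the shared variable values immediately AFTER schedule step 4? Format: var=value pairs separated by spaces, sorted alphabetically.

Step 1: thread A executes A1 (x = x * -1). Shared: x=-4 y=2 z=3. PCs: A@1 B@0
Step 2: thread B executes B1 (y = 2). Shared: x=-4 y=2 z=3. PCs: A@1 B@1
Step 3: thread A executes A2 (z = z + 3). Shared: x=-4 y=2 z=6. PCs: A@2 B@1
Step 4: thread A executes A3 (y = z + 2). Shared: x=-4 y=8 z=6. PCs: A@3 B@1

Answer: x=-4 y=8 z=6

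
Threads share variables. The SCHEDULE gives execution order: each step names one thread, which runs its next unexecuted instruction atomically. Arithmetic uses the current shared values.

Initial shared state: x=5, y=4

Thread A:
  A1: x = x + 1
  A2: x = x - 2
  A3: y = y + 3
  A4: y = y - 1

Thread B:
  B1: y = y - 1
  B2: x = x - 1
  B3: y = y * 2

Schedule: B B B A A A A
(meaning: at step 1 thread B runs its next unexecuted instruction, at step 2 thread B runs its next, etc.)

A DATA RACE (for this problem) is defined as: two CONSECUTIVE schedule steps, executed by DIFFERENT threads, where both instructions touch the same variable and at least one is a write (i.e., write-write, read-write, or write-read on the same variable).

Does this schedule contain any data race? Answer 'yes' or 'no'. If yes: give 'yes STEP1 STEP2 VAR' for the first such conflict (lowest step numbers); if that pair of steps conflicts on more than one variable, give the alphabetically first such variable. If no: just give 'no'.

Answer: no

Derivation:
Steps 1,2: same thread (B). No race.
Steps 2,3: same thread (B). No race.
Steps 3,4: B(r=y,w=y) vs A(r=x,w=x). No conflict.
Steps 4,5: same thread (A). No race.
Steps 5,6: same thread (A). No race.
Steps 6,7: same thread (A). No race.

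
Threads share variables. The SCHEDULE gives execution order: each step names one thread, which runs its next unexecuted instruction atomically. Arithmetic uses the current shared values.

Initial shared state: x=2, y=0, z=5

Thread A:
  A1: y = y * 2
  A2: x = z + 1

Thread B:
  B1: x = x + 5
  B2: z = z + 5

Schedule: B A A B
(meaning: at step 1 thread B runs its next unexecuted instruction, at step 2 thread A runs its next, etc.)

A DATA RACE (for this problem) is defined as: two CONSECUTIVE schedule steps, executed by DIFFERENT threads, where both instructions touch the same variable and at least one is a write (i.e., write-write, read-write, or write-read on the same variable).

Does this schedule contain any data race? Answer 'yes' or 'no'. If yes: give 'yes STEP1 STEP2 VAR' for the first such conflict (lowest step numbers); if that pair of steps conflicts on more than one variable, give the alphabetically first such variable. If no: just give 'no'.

Answer: yes 3 4 z

Derivation:
Steps 1,2: B(r=x,w=x) vs A(r=y,w=y). No conflict.
Steps 2,3: same thread (A). No race.
Steps 3,4: A(x = z + 1) vs B(z = z + 5). RACE on z (R-W).
First conflict at steps 3,4.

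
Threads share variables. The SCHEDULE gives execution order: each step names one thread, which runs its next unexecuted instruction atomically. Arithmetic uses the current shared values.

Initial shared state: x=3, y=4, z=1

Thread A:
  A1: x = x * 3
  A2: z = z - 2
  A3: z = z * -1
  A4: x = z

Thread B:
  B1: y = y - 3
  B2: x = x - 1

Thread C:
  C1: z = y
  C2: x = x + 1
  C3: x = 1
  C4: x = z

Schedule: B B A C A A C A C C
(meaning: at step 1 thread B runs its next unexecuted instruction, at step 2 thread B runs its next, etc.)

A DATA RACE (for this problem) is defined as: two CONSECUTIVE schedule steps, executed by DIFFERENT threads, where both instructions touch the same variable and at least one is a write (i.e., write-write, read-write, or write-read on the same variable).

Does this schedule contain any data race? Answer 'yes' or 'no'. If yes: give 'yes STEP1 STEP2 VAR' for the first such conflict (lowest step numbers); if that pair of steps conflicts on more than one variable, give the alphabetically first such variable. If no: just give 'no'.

Answer: yes 2 3 x

Derivation:
Steps 1,2: same thread (B). No race.
Steps 2,3: B(x = x - 1) vs A(x = x * 3). RACE on x (W-W).
Steps 3,4: A(r=x,w=x) vs C(r=y,w=z). No conflict.
Steps 4,5: C(z = y) vs A(z = z - 2). RACE on z (W-W).
Steps 5,6: same thread (A). No race.
Steps 6,7: A(r=z,w=z) vs C(r=x,w=x). No conflict.
Steps 7,8: C(x = x + 1) vs A(x = z). RACE on x (W-W).
Steps 8,9: A(x = z) vs C(x = 1). RACE on x (W-W).
Steps 9,10: same thread (C). No race.
First conflict at steps 2,3.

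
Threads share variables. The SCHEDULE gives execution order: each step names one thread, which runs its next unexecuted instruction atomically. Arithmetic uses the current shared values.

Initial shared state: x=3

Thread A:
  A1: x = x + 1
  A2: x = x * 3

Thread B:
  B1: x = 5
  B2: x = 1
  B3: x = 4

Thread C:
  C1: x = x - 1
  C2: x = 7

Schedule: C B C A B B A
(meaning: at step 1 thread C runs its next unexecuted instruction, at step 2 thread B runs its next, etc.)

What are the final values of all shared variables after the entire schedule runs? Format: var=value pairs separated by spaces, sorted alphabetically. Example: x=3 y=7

Answer: x=12

Derivation:
Step 1: thread C executes C1 (x = x - 1). Shared: x=2. PCs: A@0 B@0 C@1
Step 2: thread B executes B1 (x = 5). Shared: x=5. PCs: A@0 B@1 C@1
Step 3: thread C executes C2 (x = 7). Shared: x=7. PCs: A@0 B@1 C@2
Step 4: thread A executes A1 (x = x + 1). Shared: x=8. PCs: A@1 B@1 C@2
Step 5: thread B executes B2 (x = 1). Shared: x=1. PCs: A@1 B@2 C@2
Step 6: thread B executes B3 (x = 4). Shared: x=4. PCs: A@1 B@3 C@2
Step 7: thread A executes A2 (x = x * 3). Shared: x=12. PCs: A@2 B@3 C@2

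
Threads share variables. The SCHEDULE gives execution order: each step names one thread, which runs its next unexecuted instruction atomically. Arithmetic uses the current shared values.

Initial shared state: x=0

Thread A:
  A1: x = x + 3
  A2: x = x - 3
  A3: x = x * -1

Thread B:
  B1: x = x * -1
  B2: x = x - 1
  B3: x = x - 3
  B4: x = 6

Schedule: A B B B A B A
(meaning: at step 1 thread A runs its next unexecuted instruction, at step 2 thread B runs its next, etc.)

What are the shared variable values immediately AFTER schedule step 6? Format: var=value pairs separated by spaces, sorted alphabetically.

Step 1: thread A executes A1 (x = x + 3). Shared: x=3. PCs: A@1 B@0
Step 2: thread B executes B1 (x = x * -1). Shared: x=-3. PCs: A@1 B@1
Step 3: thread B executes B2 (x = x - 1). Shared: x=-4. PCs: A@1 B@2
Step 4: thread B executes B3 (x = x - 3). Shared: x=-7. PCs: A@1 B@3
Step 5: thread A executes A2 (x = x - 3). Shared: x=-10. PCs: A@2 B@3
Step 6: thread B executes B4 (x = 6). Shared: x=6. PCs: A@2 B@4

Answer: x=6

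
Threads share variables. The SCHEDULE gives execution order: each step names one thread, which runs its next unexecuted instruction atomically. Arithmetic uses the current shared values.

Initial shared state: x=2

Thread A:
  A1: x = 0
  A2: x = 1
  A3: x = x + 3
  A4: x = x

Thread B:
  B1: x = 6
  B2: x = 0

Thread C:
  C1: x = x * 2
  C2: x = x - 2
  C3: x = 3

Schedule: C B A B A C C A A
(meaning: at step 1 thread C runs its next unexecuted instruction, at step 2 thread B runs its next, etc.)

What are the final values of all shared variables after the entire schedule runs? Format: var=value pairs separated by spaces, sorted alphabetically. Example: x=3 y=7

Step 1: thread C executes C1 (x = x * 2). Shared: x=4. PCs: A@0 B@0 C@1
Step 2: thread B executes B1 (x = 6). Shared: x=6. PCs: A@0 B@1 C@1
Step 3: thread A executes A1 (x = 0). Shared: x=0. PCs: A@1 B@1 C@1
Step 4: thread B executes B2 (x = 0). Shared: x=0. PCs: A@1 B@2 C@1
Step 5: thread A executes A2 (x = 1). Shared: x=1. PCs: A@2 B@2 C@1
Step 6: thread C executes C2 (x = x - 2). Shared: x=-1. PCs: A@2 B@2 C@2
Step 7: thread C executes C3 (x = 3). Shared: x=3. PCs: A@2 B@2 C@3
Step 8: thread A executes A3 (x = x + 3). Shared: x=6. PCs: A@3 B@2 C@3
Step 9: thread A executes A4 (x = x). Shared: x=6. PCs: A@4 B@2 C@3

Answer: x=6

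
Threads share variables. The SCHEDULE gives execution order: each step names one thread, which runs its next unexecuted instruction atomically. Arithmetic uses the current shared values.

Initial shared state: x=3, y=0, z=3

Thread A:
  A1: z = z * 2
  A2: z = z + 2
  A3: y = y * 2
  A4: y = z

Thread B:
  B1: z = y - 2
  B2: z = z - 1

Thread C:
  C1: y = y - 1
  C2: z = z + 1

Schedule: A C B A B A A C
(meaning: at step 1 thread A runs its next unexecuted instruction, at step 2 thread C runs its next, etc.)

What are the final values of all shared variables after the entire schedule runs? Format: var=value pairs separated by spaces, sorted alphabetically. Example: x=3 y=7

Step 1: thread A executes A1 (z = z * 2). Shared: x=3 y=0 z=6. PCs: A@1 B@0 C@0
Step 2: thread C executes C1 (y = y - 1). Shared: x=3 y=-1 z=6. PCs: A@1 B@0 C@1
Step 3: thread B executes B1 (z = y - 2). Shared: x=3 y=-1 z=-3. PCs: A@1 B@1 C@1
Step 4: thread A executes A2 (z = z + 2). Shared: x=3 y=-1 z=-1. PCs: A@2 B@1 C@1
Step 5: thread B executes B2 (z = z - 1). Shared: x=3 y=-1 z=-2. PCs: A@2 B@2 C@1
Step 6: thread A executes A3 (y = y * 2). Shared: x=3 y=-2 z=-2. PCs: A@3 B@2 C@1
Step 7: thread A executes A4 (y = z). Shared: x=3 y=-2 z=-2. PCs: A@4 B@2 C@1
Step 8: thread C executes C2 (z = z + 1). Shared: x=3 y=-2 z=-1. PCs: A@4 B@2 C@2

Answer: x=3 y=-2 z=-1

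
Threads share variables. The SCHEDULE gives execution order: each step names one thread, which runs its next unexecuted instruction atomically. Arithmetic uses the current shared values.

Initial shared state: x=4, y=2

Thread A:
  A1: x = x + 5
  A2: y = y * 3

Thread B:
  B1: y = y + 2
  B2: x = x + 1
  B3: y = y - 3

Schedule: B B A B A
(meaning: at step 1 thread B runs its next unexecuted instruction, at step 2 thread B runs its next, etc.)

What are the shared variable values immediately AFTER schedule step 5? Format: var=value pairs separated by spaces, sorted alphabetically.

Step 1: thread B executes B1 (y = y + 2). Shared: x=4 y=4. PCs: A@0 B@1
Step 2: thread B executes B2 (x = x + 1). Shared: x=5 y=4. PCs: A@0 B@2
Step 3: thread A executes A1 (x = x + 5). Shared: x=10 y=4. PCs: A@1 B@2
Step 4: thread B executes B3 (y = y - 3). Shared: x=10 y=1. PCs: A@1 B@3
Step 5: thread A executes A2 (y = y * 3). Shared: x=10 y=3. PCs: A@2 B@3

Answer: x=10 y=3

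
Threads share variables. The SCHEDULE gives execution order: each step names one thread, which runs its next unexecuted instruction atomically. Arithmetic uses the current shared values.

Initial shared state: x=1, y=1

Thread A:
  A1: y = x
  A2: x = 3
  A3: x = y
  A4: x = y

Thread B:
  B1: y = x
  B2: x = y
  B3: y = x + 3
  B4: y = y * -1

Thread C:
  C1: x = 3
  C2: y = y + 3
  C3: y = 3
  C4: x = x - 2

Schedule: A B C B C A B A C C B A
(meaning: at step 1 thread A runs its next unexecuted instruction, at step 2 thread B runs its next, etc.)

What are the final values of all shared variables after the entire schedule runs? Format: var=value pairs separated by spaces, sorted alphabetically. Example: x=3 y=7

Step 1: thread A executes A1 (y = x). Shared: x=1 y=1. PCs: A@1 B@0 C@0
Step 2: thread B executes B1 (y = x). Shared: x=1 y=1. PCs: A@1 B@1 C@0
Step 3: thread C executes C1 (x = 3). Shared: x=3 y=1. PCs: A@1 B@1 C@1
Step 4: thread B executes B2 (x = y). Shared: x=1 y=1. PCs: A@1 B@2 C@1
Step 5: thread C executes C2 (y = y + 3). Shared: x=1 y=4. PCs: A@1 B@2 C@2
Step 6: thread A executes A2 (x = 3). Shared: x=3 y=4. PCs: A@2 B@2 C@2
Step 7: thread B executes B3 (y = x + 3). Shared: x=3 y=6. PCs: A@2 B@3 C@2
Step 8: thread A executes A3 (x = y). Shared: x=6 y=6. PCs: A@3 B@3 C@2
Step 9: thread C executes C3 (y = 3). Shared: x=6 y=3. PCs: A@3 B@3 C@3
Step 10: thread C executes C4 (x = x - 2). Shared: x=4 y=3. PCs: A@3 B@3 C@4
Step 11: thread B executes B4 (y = y * -1). Shared: x=4 y=-3. PCs: A@3 B@4 C@4
Step 12: thread A executes A4 (x = y). Shared: x=-3 y=-3. PCs: A@4 B@4 C@4

Answer: x=-3 y=-3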